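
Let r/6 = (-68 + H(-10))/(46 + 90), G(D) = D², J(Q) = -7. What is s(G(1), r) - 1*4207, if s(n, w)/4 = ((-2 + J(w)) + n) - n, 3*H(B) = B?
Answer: -4243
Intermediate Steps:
H(B) = B/3
r = -107/34 (r = 6*((-68 + (⅓)*(-10))/(46 + 90)) = 6*((-68 - 10/3)/136) = 6*(-214/3*1/136) = 6*(-107/204) = -107/34 ≈ -3.1471)
s(n, w) = -36 (s(n, w) = 4*(((-2 - 7) + n) - n) = 4*((-9 + n) - n) = 4*(-9) = -36)
s(G(1), r) - 1*4207 = -36 - 1*4207 = -36 - 4207 = -4243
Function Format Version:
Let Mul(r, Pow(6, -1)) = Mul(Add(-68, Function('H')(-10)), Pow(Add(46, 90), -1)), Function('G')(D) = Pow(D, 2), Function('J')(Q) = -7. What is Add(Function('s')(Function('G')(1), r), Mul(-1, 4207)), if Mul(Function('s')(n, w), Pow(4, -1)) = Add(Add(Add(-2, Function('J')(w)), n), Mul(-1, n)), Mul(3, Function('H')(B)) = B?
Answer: -4243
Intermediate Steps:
Function('H')(B) = Mul(Rational(1, 3), B)
r = Rational(-107, 34) (r = Mul(6, Mul(Add(-68, Mul(Rational(1, 3), -10)), Pow(Add(46, 90), -1))) = Mul(6, Mul(Add(-68, Rational(-10, 3)), Pow(136, -1))) = Mul(6, Mul(Rational(-214, 3), Rational(1, 136))) = Mul(6, Rational(-107, 204)) = Rational(-107, 34) ≈ -3.1471)
Function('s')(n, w) = -36 (Function('s')(n, w) = Mul(4, Add(Add(Add(-2, -7), n), Mul(-1, n))) = Mul(4, Add(Add(-9, n), Mul(-1, n))) = Mul(4, -9) = -36)
Add(Function('s')(Function('G')(1), r), Mul(-1, 4207)) = Add(-36, Mul(-1, 4207)) = Add(-36, -4207) = -4243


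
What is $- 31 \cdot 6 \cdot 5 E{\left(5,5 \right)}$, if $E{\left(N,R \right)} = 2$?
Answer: $-1860$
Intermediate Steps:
$- 31 \cdot 6 \cdot 5 E{\left(5,5 \right)} = - 31 \cdot 6 \cdot 5 \cdot 2 = \left(-31\right) 30 \cdot 2 = \left(-930\right) 2 = -1860$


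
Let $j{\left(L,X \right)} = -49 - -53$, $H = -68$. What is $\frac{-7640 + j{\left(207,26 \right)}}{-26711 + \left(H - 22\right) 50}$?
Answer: $\frac{332}{1357} \approx 0.24466$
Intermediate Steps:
$j{\left(L,X \right)} = 4$ ($j{\left(L,X \right)} = -49 + 53 = 4$)
$\frac{-7640 + j{\left(207,26 \right)}}{-26711 + \left(H - 22\right) 50} = \frac{-7640 + 4}{-26711 + \left(-68 - 22\right) 50} = - \frac{7636}{-26711 - 4500} = - \frac{7636}{-31211} = \left(-7636\right) \left(- \frac{1}{31211}\right) = \frac{332}{1357}$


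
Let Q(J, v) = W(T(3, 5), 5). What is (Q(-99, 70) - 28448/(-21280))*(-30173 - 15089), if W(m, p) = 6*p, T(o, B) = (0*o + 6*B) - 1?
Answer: -134744974/95 ≈ -1.4184e+6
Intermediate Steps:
T(o, B) = -1 + 6*B (T(o, B) = (0 + 6*B) - 1 = 6*B - 1 = -1 + 6*B)
Q(J, v) = 30 (Q(J, v) = 6*5 = 30)
(Q(-99, 70) - 28448/(-21280))*(-30173 - 15089) = (30 - 28448/(-21280))*(-30173 - 15089) = (30 - 28448*(-1/21280))*(-45262) = (30 + 127/95)*(-45262) = (2977/95)*(-45262) = -134744974/95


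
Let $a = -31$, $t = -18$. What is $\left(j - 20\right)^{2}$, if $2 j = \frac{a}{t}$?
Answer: $\frac{474721}{1296} \approx 366.3$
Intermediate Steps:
$j = \frac{31}{36}$ ($j = \frac{\left(-31\right) \frac{1}{-18}}{2} = \frac{\left(-31\right) \left(- \frac{1}{18}\right)}{2} = \frac{1}{2} \cdot \frac{31}{18} = \frac{31}{36} \approx 0.86111$)
$\left(j - 20\right)^{2} = \left(\frac{31}{36} - 20\right)^{2} = \left(- \frac{689}{36}\right)^{2} = \frac{474721}{1296}$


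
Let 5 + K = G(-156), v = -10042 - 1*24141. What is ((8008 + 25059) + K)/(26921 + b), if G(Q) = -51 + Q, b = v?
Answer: -32855/7262 ≈ -4.5242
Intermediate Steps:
v = -34183 (v = -10042 - 24141 = -34183)
b = -34183
K = -212 (K = -5 + (-51 - 156) = -5 - 207 = -212)
((8008 + 25059) + K)/(26921 + b) = ((8008 + 25059) - 212)/(26921 - 34183) = (33067 - 212)/(-7262) = 32855*(-1/7262) = -32855/7262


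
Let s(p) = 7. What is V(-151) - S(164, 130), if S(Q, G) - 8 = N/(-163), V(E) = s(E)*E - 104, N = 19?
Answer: -190528/163 ≈ -1168.9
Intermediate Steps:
V(E) = -104 + 7*E (V(E) = 7*E - 104 = -104 + 7*E)
S(Q, G) = 1285/163 (S(Q, G) = 8 + 19/(-163) = 8 + 19*(-1/163) = 8 - 19/163 = 1285/163)
V(-151) - S(164, 130) = (-104 + 7*(-151)) - 1*1285/163 = (-104 - 1057) - 1285/163 = -1161 - 1285/163 = -190528/163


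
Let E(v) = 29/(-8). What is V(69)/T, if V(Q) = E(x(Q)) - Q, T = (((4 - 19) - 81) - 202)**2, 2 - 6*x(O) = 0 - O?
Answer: -581/710432 ≈ -0.00081781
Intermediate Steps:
x(O) = 1/3 + O/6 (x(O) = 1/3 - (0 - O)/6 = 1/3 - (-1)*O/6 = 1/3 + O/6)
T = 88804 (T = ((-15 - 81) - 202)**2 = (-96 - 202)**2 = (-298)**2 = 88804)
E(v) = -29/8 (E(v) = 29*(-1/8) = -29/8)
V(Q) = -29/8 - Q
V(69)/T = (-29/8 - 1*69)/88804 = (-29/8 - 69)*(1/88804) = -581/8*1/88804 = -581/710432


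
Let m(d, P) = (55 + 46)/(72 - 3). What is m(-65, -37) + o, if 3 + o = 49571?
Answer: 3420293/69 ≈ 49569.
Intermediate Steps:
o = 49568 (o = -3 + 49571 = 49568)
m(d, P) = 101/69
m(-65, -37) + o = 101/69 + 49568 = 3420293/69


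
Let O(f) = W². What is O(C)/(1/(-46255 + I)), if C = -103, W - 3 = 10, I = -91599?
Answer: -23297326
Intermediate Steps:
W = 13 (W = 3 + 10 = 13)
O(f) = 169 (O(f) = 13² = 169)
O(C)/(1/(-46255 + I)) = 169/(1/(-46255 - 91599)) = 169/(1/(-137854)) = 169/(-1/137854) = 169*(-137854) = -23297326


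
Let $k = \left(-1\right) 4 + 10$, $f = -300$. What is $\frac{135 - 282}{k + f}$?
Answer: $\frac{1}{2} \approx 0.5$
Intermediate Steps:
$k = 6$ ($k = -4 + 10 = 6$)
$\frac{135 - 282}{k + f} = \frac{135 - 282}{6 - 300} = - \frac{147}{-294} = \left(-147\right) \left(- \frac{1}{294}\right) = \frac{1}{2}$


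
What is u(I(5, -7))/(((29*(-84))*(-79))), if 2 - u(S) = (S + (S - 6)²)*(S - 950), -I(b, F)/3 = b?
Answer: 102773/48111 ≈ 2.1362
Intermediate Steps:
I(b, F) = -3*b
u(S) = 2 - (-950 + S)*(S + (-6 + S)²) (u(S) = 2 - (S + (S - 6)²)*(S - 950) = 2 - (S + (-6 + S)²)*(-950 + S) = 2 - (-950 + S)*(S + (-6 + S)²))
u(I(5, -7))/(((29*(-84))*(-79))) = (34202 - (-3*5)³ - (-31458)*5 + 961*(-3*5)²)/(((29*(-84))*(-79))) = (34202 - 1*(-15)³ - 10486*(-15) + 961*(-15)²)/((-2436*(-79))) = (34202 - 1*(-3375) + 157290 + 961*225)/192444 = (34202 + 3375 + 157290 + 216225)*(1/192444) = 411092*(1/192444) = 102773/48111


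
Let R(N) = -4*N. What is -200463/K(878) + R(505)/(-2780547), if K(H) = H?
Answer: -557395019701/2441320266 ≈ -228.32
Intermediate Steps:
-200463/K(878) + R(505)/(-2780547) = -200463/878 - 4*505/(-2780547) = -200463*1/878 - 2020*(-1/2780547) = -200463/878 + 2020/2780547 = -557395019701/2441320266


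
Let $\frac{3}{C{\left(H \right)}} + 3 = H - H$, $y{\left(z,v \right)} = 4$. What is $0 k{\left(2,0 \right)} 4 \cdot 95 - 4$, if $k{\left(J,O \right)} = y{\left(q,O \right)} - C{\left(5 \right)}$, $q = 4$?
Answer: $-4$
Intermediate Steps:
$C{\left(H \right)} = -1$ ($C{\left(H \right)} = \frac{3}{-3 + \left(H - H\right)} = \frac{3}{-3 + 0} = \frac{3}{-3} = 3 \left(- \frac{1}{3}\right) = -1$)
$k{\left(J,O \right)} = 5$ ($k{\left(J,O \right)} = 4 - -1 = 4 + 1 = 5$)
$0 k{\left(2,0 \right)} 4 \cdot 95 - 4 = 0 \cdot 5 \cdot 4 \cdot 95 - 4 = 0 \cdot 4 \cdot 95 - 4 = 0 \cdot 95 - 4 = 0 - 4 = -4$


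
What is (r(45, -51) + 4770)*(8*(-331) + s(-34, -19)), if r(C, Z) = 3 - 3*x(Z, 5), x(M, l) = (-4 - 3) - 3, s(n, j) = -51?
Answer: -12963297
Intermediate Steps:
x(M, l) = -10 (x(M, l) = -7 - 3 = -10)
r(C, Z) = 33 (r(C, Z) = 3 - 3*(-10) = 3 + 30 = 33)
(r(45, -51) + 4770)*(8*(-331) + s(-34, -19)) = (33 + 4770)*(8*(-331) - 51) = 4803*(-2648 - 51) = 4803*(-2699) = -12963297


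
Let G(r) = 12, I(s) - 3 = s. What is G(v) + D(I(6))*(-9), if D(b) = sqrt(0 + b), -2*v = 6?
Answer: -15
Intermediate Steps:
v = -3 (v = -1/2*6 = -3)
I(s) = 3 + s
D(b) = sqrt(b)
G(v) + D(I(6))*(-9) = 12 + sqrt(3 + 6)*(-9) = 12 + sqrt(9)*(-9) = 12 + 3*(-9) = 12 - 27 = -15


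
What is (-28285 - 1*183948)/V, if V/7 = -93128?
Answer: 30319/93128 ≈ 0.32556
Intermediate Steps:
V = -651896 (V = 7*(-93128) = -651896)
(-28285 - 1*183948)/V = (-28285 - 1*183948)/(-651896) = (-28285 - 183948)*(-1/651896) = -212233*(-1/651896) = 30319/93128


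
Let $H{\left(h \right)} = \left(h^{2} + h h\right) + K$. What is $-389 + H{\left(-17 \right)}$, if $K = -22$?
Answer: $167$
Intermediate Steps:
$H{\left(h \right)} = -22 + 2 h^{2}$ ($H{\left(h \right)} = \left(h^{2} + h h\right) - 22 = \left(h^{2} + h^{2}\right) - 22 = 2 h^{2} - 22 = -22 + 2 h^{2}$)
$-389 + H{\left(-17 \right)} = -389 - \left(22 - 2 \left(-17\right)^{2}\right) = -389 + \left(-22 + 2 \cdot 289\right) = -389 + \left(-22 + 578\right) = -389 + 556 = 167$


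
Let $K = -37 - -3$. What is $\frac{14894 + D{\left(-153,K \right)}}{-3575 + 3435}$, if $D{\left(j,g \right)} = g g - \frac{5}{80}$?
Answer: $- \frac{256799}{2240} \approx -114.64$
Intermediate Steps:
$K = -34$ ($K = -37 + 3 = -34$)
$D{\left(j,g \right)} = - \frac{1}{16} + g^{2}$ ($D{\left(j,g \right)} = g^{2} - \frac{1}{16} = - \frac{1}{16} + g^{2}$)
$\frac{14894 + D{\left(-153,K \right)}}{-3575 + 3435} = \frac{14894 - \left(\frac{1}{16} - \left(-34\right)^{2}\right)}{-3575 + 3435} = \frac{14894 + \left(- \frac{1}{16} + 1156\right)}{-140} = \left(14894 + \frac{18495}{16}\right) \left(- \frac{1}{140}\right) = \frac{256799}{16} \left(- \frac{1}{140}\right) = - \frac{256799}{2240}$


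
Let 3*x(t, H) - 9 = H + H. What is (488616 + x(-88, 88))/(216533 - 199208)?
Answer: 1466033/51975 ≈ 28.207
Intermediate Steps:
x(t, H) = 3 + 2*H/3 (x(t, H) = 3 + (H + H)/3 = 3 + (2*H)/3 = 3 + 2*H/3)
(488616 + x(-88, 88))/(216533 - 199208) = (488616 + (3 + (⅔)*88))/(216533 - 199208) = (488616 + (3 + 176/3))/17325 = (488616 + 185/3)*(1/17325) = (1466033/3)*(1/17325) = 1466033/51975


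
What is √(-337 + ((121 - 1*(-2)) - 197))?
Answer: I*√411 ≈ 20.273*I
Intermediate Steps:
√(-337 + ((121 - 1*(-2)) - 197)) = √(-337 + ((121 + 2) - 197)) = √(-337 + (123 - 197)) = √(-337 - 74) = √(-411) = I*√411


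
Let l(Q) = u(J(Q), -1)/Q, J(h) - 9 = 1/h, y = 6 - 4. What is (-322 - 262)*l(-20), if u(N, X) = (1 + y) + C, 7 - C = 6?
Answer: 584/5 ≈ 116.80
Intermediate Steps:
y = 2
C = 1 (C = 7 - 1*6 = 7 - 6 = 1)
J(h) = 9 + 1/h
u(N, X) = 4 (u(N, X) = (1 + 2) + 1 = 3 + 1 = 4)
l(Q) = 4/Q
(-322 - 262)*l(-20) = (-322 - 262)*(4/(-20)) = -2336*(-1)/20 = -584*(-⅕) = 584/5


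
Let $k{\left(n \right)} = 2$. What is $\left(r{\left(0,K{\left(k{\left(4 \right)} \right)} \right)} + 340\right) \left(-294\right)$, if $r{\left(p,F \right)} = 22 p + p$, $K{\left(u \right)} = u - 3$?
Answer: $-99960$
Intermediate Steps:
$K{\left(u \right)} = -3 + u$ ($K{\left(u \right)} = u - 3 = -3 + u$)
$r{\left(p,F \right)} = 23 p$
$\left(r{\left(0,K{\left(k{\left(4 \right)} \right)} \right)} + 340\right) \left(-294\right) = \left(23 \cdot 0 + 340\right) \left(-294\right) = \left(0 + 340\right) \left(-294\right) = 340 \left(-294\right) = -99960$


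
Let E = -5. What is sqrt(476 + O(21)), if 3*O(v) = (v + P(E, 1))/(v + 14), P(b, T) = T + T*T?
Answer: sqrt(5250315)/105 ≈ 21.822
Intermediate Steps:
P(b, T) = T + T**2
O(v) = (2 + v)/(3*(14 + v)) (O(v) = ((v + 1*(1 + 1))/(v + 14))/3 = ((v + 1*2)/(14 + v))/3 = ((v + 2)/(14 + v))/3 = ((2 + v)/(14 + v))/3 = (2 + v)/(3*(14 + v)))
sqrt(476 + O(21)) = sqrt(476 + (2 + 21)/(3*(14 + 21))) = sqrt(476 + (1/3)*23/35) = sqrt(476 + (1/3)*(1/35)*23) = sqrt(476 + 23/105) = sqrt(50003/105) = sqrt(5250315)/105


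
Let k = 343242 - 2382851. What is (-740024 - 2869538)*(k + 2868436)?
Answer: -2991702443774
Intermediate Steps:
k = -2039609
(-740024 - 2869538)*(k + 2868436) = (-740024 - 2869538)*(-2039609 + 2868436) = -3609562*828827 = -2991702443774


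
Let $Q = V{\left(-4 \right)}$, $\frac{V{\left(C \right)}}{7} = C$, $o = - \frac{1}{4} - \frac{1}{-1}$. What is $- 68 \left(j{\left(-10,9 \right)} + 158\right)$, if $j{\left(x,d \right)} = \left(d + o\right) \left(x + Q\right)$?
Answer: $14450$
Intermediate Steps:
$o = \frac{3}{4}$ ($o = \left(-1\right) \frac{1}{4} - -1 = - \frac{1}{4} + 1 = \frac{3}{4} \approx 0.75$)
$V{\left(C \right)} = 7 C$
$Q = -28$ ($Q = 7 \left(-4\right) = -28$)
$j{\left(x,d \right)} = \left(-28 + x\right) \left(\frac{3}{4} + d\right)$ ($j{\left(x,d \right)} = \left(d + \frac{3}{4}\right) \left(x - 28\right) = \left(\frac{3}{4} + d\right) \left(-28 + x\right) = \left(-28 + x\right) \left(\frac{3}{4} + d\right)$)
$- 68 \left(j{\left(-10,9 \right)} + 158\right) = - 68 \left(\left(-21 - 252 + \frac{3}{4} \left(-10\right) + 9 \left(-10\right)\right) + 158\right) = - 68 \left(\left(-21 - 252 - \frac{15}{2} - 90\right) + 158\right) = - 68 \left(- \frac{741}{2} + 158\right) = \left(-68\right) \left(- \frac{425}{2}\right) = 14450$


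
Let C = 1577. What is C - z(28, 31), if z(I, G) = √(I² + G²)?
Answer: 1577 - √1745 ≈ 1535.2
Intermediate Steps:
z(I, G) = √(G² + I²)
C - z(28, 31) = 1577 - √(31² + 28²) = 1577 - √(961 + 784) = 1577 - √1745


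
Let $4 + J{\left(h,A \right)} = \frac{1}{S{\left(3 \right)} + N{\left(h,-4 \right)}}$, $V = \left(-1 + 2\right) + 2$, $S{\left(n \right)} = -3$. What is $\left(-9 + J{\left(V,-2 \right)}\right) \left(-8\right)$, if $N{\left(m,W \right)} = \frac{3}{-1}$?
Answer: $\frac{316}{3} \approx 105.33$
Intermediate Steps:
$N{\left(m,W \right)} = -3$ ($N{\left(m,W \right)} = 3 \left(-1\right) = -3$)
$V = 3$ ($V = 1 + 2 = 3$)
$J{\left(h,A \right)} = - \frac{25}{6}$ ($J{\left(h,A \right)} = -4 + \frac{1}{-3 - 3} = -4 + \frac{1}{-6} = -4 - \frac{1}{6} = - \frac{25}{6}$)
$\left(-9 + J{\left(V,-2 \right)}\right) \left(-8\right) = \left(-9 - \frac{25}{6}\right) \left(-8\right) = \left(- \frac{79}{6}\right) \left(-8\right) = \frac{316}{3}$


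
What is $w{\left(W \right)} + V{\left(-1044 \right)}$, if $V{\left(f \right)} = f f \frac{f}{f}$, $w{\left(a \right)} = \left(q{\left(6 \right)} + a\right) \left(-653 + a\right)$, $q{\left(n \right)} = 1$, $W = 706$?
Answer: $1127407$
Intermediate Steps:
$w{\left(a \right)} = \left(1 + a\right) \left(-653 + a\right)$
$V{\left(f \right)} = f^{2}$ ($V{\left(f \right)} = f^{2} \cdot 1 = f^{2}$)
$w{\left(W \right)} + V{\left(-1044 \right)} = \left(-653 + 706^{2} - 460312\right) + \left(-1044\right)^{2} = \left(-653 + 498436 - 460312\right) + 1089936 = 37471 + 1089936 = 1127407$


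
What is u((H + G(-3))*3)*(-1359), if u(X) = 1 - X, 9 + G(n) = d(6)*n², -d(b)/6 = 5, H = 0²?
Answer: -1138842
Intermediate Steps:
H = 0
d(b) = -30 (d(b) = -6*5 = -30)
G(n) = -9 - 30*n²
u((H + G(-3))*3)*(-1359) = (1 - (0 + (-9 - 30*(-3)²))*3)*(-1359) = (1 - (0 + (-9 - 30*9))*3)*(-1359) = (1 - (0 + (-9 - 270))*3)*(-1359) = (1 - (0 - 279)*3)*(-1359) = (1 - (-279)*3)*(-1359) = (1 - 1*(-837))*(-1359) = (1 + 837)*(-1359) = 838*(-1359) = -1138842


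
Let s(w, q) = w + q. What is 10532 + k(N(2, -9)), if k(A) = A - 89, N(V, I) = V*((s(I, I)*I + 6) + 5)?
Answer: 10789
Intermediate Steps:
s(w, q) = q + w
N(V, I) = V*(11 + 2*I²) (N(V, I) = V*(((I + I)*I + 6) + 5) = V*(((2*I)*I + 6) + 5) = V*((2*I² + 6) + 5) = V*((6 + 2*I²) + 5) = V*(11 + 2*I²))
k(A) = -89 + A
10532 + k(N(2, -9)) = 10532 + (-89 + 2*(11 + 2*(-9)²)) = 10532 + (-89 + 2*(11 + 2*81)) = 10532 + (-89 + 2*(11 + 162)) = 10532 + (-89 + 2*173) = 10532 + (-89 + 346) = 10532 + 257 = 10789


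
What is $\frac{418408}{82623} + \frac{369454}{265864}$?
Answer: $\frac{70882511177}{10983240636} \approx 6.4537$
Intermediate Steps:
$\frac{418408}{82623} + \frac{369454}{265864} = 418408 \cdot \frac{1}{82623} + 369454 \cdot \frac{1}{265864} = \frac{418408}{82623} + \frac{184727}{132932} = \frac{70882511177}{10983240636}$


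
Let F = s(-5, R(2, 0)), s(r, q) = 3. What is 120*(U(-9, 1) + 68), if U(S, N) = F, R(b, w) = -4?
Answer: 8520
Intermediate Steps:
F = 3
U(S, N) = 3
120*(U(-9, 1) + 68) = 120*(3 + 68) = 120*71 = 8520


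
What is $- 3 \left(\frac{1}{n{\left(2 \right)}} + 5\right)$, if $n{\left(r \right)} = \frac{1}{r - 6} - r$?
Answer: $- \frac{41}{3} \approx -13.667$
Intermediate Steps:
$n{\left(r \right)} = \frac{1}{-6 + r} - r$
$- 3 \left(\frac{1}{n{\left(2 \right)}} + 5\right) = - 3 \left(\frac{1}{\frac{1}{-6 + 2} \left(1 - 2^{2} + 6 \cdot 2\right)} + 5\right) = - 3 \left(\frac{1}{\frac{1}{-4} \left(1 - 4 + 12\right)} + 5\right) = - 3 \left(\frac{1}{\left(- \frac{1}{4}\right) \left(1 - 4 + 12\right)} + 5\right) = - 3 \left(\frac{1}{\left(- \frac{1}{4}\right) 9} + 5\right) = - 3 \left(\frac{1}{- \frac{9}{4}} + 5\right) = - 3 \left(- \frac{4}{9} + 5\right) = \left(-3\right) \frac{41}{9} = - \frac{41}{3}$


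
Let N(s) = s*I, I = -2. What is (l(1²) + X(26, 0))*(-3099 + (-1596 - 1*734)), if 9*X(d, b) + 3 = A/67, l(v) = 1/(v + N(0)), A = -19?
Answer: -2079307/603 ≈ -3448.3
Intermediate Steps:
N(s) = -2*s (N(s) = s*(-2) = -2*s)
l(v) = 1/v (l(v) = 1/(v - 2*0) = 1/(v + 0) = 1/v)
X(d, b) = -220/603 (X(d, b) = -⅓ + (-19/67)/9 = -⅓ + (-19*1/67)/9 = -⅓ + (⅑)*(-19/67) = -⅓ - 19/603 = -220/603)
(l(1²) + X(26, 0))*(-3099 + (-1596 - 1*734)) = (1/(1²) - 220/603)*(-3099 + (-1596 - 1*734)) = (1/1 - 220/603)*(-3099 + (-1596 - 734)) = (1 - 220/603)*(-3099 - 2330) = (383/603)*(-5429) = -2079307/603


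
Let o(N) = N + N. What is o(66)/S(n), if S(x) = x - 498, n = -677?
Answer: -132/1175 ≈ -0.11234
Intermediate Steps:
o(N) = 2*N
S(x) = -498 + x
o(66)/S(n) = (2*66)/(-498 - 677) = 132/(-1175) = 132*(-1/1175) = -132/1175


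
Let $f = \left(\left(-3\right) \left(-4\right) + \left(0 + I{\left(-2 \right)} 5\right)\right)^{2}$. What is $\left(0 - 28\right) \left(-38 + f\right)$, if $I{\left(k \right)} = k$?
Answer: $952$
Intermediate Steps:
$f = 4$ ($f = \left(\left(-3\right) \left(-4\right) + \left(0 - 10\right)\right)^{2} = \left(12 + \left(0 - 10\right)\right)^{2} = \left(12 - 10\right)^{2} = 2^{2} = 4$)
$\left(0 - 28\right) \left(-38 + f\right) = \left(0 - 28\right) \left(-38 + 4\right) = \left(0 - 28\right) \left(-34\right) = \left(-28\right) \left(-34\right) = 952$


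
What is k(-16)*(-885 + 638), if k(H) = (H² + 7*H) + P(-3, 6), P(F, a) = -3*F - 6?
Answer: -36309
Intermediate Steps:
P(F, a) = -6 - 3*F
k(H) = 3 + H² + 7*H (k(H) = (H² + 7*H) + (-6 - 3*(-3)) = (H² + 7*H) + (-6 + 9) = (H² + 7*H) + 3 = 3 + H² + 7*H)
k(-16)*(-885 + 638) = (3 + (-16)² + 7*(-16))*(-885 + 638) = (3 + 256 - 112)*(-247) = 147*(-247) = -36309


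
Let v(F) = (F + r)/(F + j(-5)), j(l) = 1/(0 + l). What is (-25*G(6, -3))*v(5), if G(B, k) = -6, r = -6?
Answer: -125/4 ≈ -31.250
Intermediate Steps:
j(l) = 1/l
v(F) = (-6 + F)/(-⅕ + F) (v(F) = (F - 6)/(F + 1/(-5)) = (-6 + F)/(F - ⅕) = (-6 + F)/(-⅕ + F))
(-25*G(6, -3))*v(5) = (-25*(-6))*(5*(-6 + 5)/(-1 + 5*5)) = 150*(5*(-1)/(-1 + 25)) = 150*(5*(-1)/24) = 150*(5*(1/24)*(-1)) = 150*(-5/24) = -125/4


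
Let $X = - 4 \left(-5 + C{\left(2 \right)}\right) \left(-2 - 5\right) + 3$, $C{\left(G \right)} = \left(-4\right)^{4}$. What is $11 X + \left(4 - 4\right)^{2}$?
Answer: $77341$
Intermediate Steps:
$C{\left(G \right)} = 256$
$X = 7031$ ($X = - 4 \left(-5 + 256\right) \left(-2 - 5\right) + 3 = - 4 \cdot 251 \left(-7\right) + 3 = \left(-4\right) \left(-1757\right) + 3 = 7028 + 3 = 7031$)
$11 X + \left(4 - 4\right)^{2} = 11 \cdot 7031 + \left(4 - 4\right)^{2} = 77341 + 0^{2} = 77341 + 0 = 77341$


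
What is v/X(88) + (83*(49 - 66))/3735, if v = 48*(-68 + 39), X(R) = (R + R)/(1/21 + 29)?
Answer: -797359/3465 ≈ -230.12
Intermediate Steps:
X(R) = 21*R/305 (X(R) = (2*R)/(1/21 + 29) = (2*R)/(610/21) = (2*R)*(21/610) = 21*R/305)
v = -1392 (v = 48*(-29) = -1392)
v/X(88) + (83*(49 - 66))/3735 = -1392/((21/305)*88) + (83*(49 - 66))/3735 = -1392/1848/305 + (83*(-17))*(1/3735) = -1392*305/1848 - 1411*1/3735 = -17690/77 - 17/45 = -797359/3465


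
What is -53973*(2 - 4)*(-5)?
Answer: -539730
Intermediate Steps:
-53973*(2 - 4)*(-5) = -(-107946)*(-5) = -53973*10 = -539730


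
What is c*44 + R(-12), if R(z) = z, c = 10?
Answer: 428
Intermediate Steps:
c*44 + R(-12) = 10*44 - 12 = 440 - 12 = 428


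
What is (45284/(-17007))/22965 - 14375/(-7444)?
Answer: 5614045634029/2907371480220 ≈ 1.9310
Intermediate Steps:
(45284/(-17007))/22965 - 14375/(-7444) = (45284*(-1/17007))*(1/22965) - 14375*(-1/7444) = -45284/17007*1/22965 + 14375/7444 = -45284/390565755 + 14375/7444 = 5614045634029/2907371480220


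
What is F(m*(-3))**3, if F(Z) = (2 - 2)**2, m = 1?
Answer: 0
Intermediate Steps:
F(Z) = 0 (F(Z) = 0**2 = 0)
F(m*(-3))**3 = 0**3 = 0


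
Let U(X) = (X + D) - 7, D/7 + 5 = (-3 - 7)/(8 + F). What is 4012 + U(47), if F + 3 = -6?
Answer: 4087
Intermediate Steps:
F = -9 (F = -3 - 6 = -9)
D = 35 (D = -35 + 7*((-3 - 7)/(8 - 9)) = -35 + 7*(-10/(-1)) = -35 + 7*(-10*(-1)) = -35 + 7*10 = -35 + 70 = 35)
U(X) = 28 + X (U(X) = (X + 35) - 7 = (35 + X) - 7 = 28 + X)
4012 + U(47) = 4012 + (28 + 47) = 4012 + 75 = 4087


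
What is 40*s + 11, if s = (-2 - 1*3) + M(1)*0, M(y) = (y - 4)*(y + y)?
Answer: -189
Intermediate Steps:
M(y) = 2*y*(-4 + y) (M(y) = (-4 + y)*(2*y) = 2*y*(-4 + y))
s = -5 (s = (-2 - 1*3) + (2*1*(-4 + 1))*0 = (-2 - 3) + (2*1*(-3))*0 = -5 - 6*0 = -5 + 0 = -5)
40*s + 11 = 40*(-5) + 11 = -200 + 11 = -189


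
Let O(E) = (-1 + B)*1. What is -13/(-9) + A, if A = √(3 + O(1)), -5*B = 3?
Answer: 13/9 + √35/5 ≈ 2.6277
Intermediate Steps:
B = -⅗ (B = -⅕*3 = -⅗ ≈ -0.60000)
O(E) = -8/5 (O(E) = (-1 - ⅗)*1 = -8/5*1 = -8/5)
A = √35/5 (A = √(3 - 8/5) = √(7/5) = √35/5 ≈ 1.1832)
-13/(-9) + A = -13/(-9) + √35/5 = -⅑*(-13) + √35/5 = 13/9 + √35/5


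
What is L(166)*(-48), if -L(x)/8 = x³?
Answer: 1756529664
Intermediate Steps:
L(x) = -8*x³
L(166)*(-48) = -8*166³*(-48) = -8*4574296*(-48) = -36594368*(-48) = 1756529664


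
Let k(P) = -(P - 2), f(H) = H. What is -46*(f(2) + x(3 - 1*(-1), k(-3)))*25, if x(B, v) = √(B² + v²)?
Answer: -2300 - 1150*√41 ≈ -9663.6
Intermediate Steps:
k(P) = 2 - P (k(P) = -(-2 + P) = 2 - P)
-46*(f(2) + x(3 - 1*(-1), k(-3)))*25 = -46*(2 + √((3 - 1*(-1))² + (2 - 1*(-3))²))*25 = -46*(2 + √((3 + 1)² + (2 + 3)²))*25 = -46*(2 + √(4² + 5²))*25 = -46*(2 + √(16 + 25))*25 = -46*(2 + √41)*25 = (-92 - 46*√41)*25 = -2300 - 1150*√41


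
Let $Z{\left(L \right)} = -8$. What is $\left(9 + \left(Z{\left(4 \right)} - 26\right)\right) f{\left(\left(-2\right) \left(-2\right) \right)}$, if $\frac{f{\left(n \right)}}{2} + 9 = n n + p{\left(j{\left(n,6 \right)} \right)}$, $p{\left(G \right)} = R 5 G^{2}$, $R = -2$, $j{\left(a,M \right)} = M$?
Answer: $17650$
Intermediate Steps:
$p{\left(G \right)} = - 10 G^{2}$ ($p{\left(G \right)} = - 2 \cdot 5 G^{2} = - 10 G^{2}$)
$f{\left(n \right)} = -738 + 2 n^{2}$ ($f{\left(n \right)} = -18 + 2 \left(n n - 10 \cdot 6^{2}\right) = -18 + 2 \left(n^{2} - 360\right) = -18 + 2 \left(-360 + n^{2}\right) = -18 + \left(-720 + 2 n^{2}\right) = -738 + 2 n^{2}$)
$\left(9 + \left(Z{\left(4 \right)} - 26\right)\right) f{\left(\left(-2\right) \left(-2\right) \right)} = \left(9 - 34\right) \left(-738 + 2 \left(\left(-2\right) \left(-2\right)\right)^{2}\right) = \left(9 - 34\right) \left(-738 + 2 \cdot 4^{2}\right) = - 25 \left(-738 + 2 \cdot 16\right) = - 25 \left(-738 + 32\right) = \left(-25\right) \left(-706\right) = 17650$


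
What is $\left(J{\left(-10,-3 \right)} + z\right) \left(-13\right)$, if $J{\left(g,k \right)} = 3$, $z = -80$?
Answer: $1001$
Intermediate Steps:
$\left(J{\left(-10,-3 \right)} + z\right) \left(-13\right) = \left(3 - 80\right) \left(-13\right) = \left(-77\right) \left(-13\right) = 1001$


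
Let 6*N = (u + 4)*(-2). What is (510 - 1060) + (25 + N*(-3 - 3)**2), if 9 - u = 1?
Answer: -669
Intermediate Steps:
u = 8 (u = 9 - 1*1 = 9 - 1 = 8)
N = -4 (N = ((8 + 4)*(-2))/6 = (12*(-2))/6 = (1/6)*(-24) = -4)
(510 - 1060) + (25 + N*(-3 - 3)**2) = (510 - 1060) + (25 - 4*(-3 - 3)**2) = -550 + (25 - 4*(-6)**2) = -550 + (25 - 4*36) = -550 + (25 - 144) = -550 - 119 = -669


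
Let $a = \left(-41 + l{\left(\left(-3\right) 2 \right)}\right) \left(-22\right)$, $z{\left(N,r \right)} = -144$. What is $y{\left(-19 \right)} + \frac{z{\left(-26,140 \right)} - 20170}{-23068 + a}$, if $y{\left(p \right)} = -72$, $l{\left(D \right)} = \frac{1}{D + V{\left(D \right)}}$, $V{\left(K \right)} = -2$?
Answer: $- \frac{6301760}{88653} \approx -71.083$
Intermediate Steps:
$l{\left(D \right)} = \frac{1}{-2 + D}$ ($l{\left(D \right)} = \frac{1}{D - 2} = \frac{1}{-2 + D}$)
$a = \frac{3619}{4}$ ($a = \left(-41 + \frac{1}{-2 - 6}\right) \left(-22\right) = \left(-41 + \frac{1}{-8}\right) \left(-22\right) = \left(-41 - \frac{1}{8}\right) \left(-22\right) = \left(- \frac{329}{8}\right) \left(-22\right) = \frac{3619}{4} \approx 904.75$)
$y{\left(-19 \right)} + \frac{z{\left(-26,140 \right)} - 20170}{-23068 + a} = -72 + \frac{-144 - 20170}{-23068 + \frac{3619}{4}} = -72 - \frac{20314}{- \frac{88653}{4}} = -72 - - \frac{81256}{88653} = -72 + \frac{81256}{88653} = - \frac{6301760}{88653}$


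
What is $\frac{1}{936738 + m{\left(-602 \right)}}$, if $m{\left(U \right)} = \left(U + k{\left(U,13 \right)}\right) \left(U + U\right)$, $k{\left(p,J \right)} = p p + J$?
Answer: $- \frac{1}{434688522} \approx -2.3005 \cdot 10^{-9}$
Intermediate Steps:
$k{\left(p,J \right)} = J + p^{2}$ ($k{\left(p,J \right)} = p^{2} + J = J + p^{2}$)
$m{\left(U \right)} = 2 U \left(13 + U + U^{2}\right)$ ($m{\left(U \right)} = \left(U + \left(13 + U^{2}\right)\right) \left(U + U\right) = \left(13 + U + U^{2}\right) 2 U = 2 U \left(13 + U + U^{2}\right)$)
$\frac{1}{936738 + m{\left(-602 \right)}} = \frac{1}{936738 + 2 \left(-602\right) \left(13 - 602 + \left(-602\right)^{2}\right)} = \frac{1}{936738 + 2 \left(-602\right) \left(13 - 602 + 362404\right)} = \frac{1}{936738 + 2 \left(-602\right) 361815} = \frac{1}{936738 - 435625260} = \frac{1}{-434688522} = - \frac{1}{434688522}$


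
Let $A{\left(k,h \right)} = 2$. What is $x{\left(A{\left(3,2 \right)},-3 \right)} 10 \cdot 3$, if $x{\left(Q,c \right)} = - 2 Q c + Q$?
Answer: $420$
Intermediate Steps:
$x{\left(Q,c \right)} = Q - 2 Q c$ ($x{\left(Q,c \right)} = - 2 Q c + Q = Q - 2 Q c$)
$x{\left(A{\left(3,2 \right)},-3 \right)} 10 \cdot 3 = 2 \left(1 - -6\right) 10 \cdot 3 = 2 \left(1 + 6\right) 10 \cdot 3 = 2 \cdot 7 \cdot 10 \cdot 3 = 14 \cdot 10 \cdot 3 = 140 \cdot 3 = 420$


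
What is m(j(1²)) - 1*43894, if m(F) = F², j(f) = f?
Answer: -43893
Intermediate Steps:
m(j(1²)) - 1*43894 = (1²)² - 1*43894 = 1² - 43894 = 1 - 43894 = -43893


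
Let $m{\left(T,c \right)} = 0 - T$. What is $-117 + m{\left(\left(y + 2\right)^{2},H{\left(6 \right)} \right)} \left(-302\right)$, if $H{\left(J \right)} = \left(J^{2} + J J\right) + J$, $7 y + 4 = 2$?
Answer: $\frac{37755}{49} \approx 770.51$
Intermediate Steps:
$y = - \frac{2}{7}$ ($y = - \frac{4}{7} + \frac{1}{7} \cdot 2 = - \frac{4}{7} + \frac{2}{7} = - \frac{2}{7} \approx -0.28571$)
$H{\left(J \right)} = J + 2 J^{2}$ ($H{\left(J \right)} = \left(J^{2} + J^{2}\right) + J = 2 J^{2} + J = J + 2 J^{2}$)
$m{\left(T,c \right)} = - T$
$-117 + m{\left(\left(y + 2\right)^{2},H{\left(6 \right)} \right)} \left(-302\right) = -117 + - \left(- \frac{2}{7} + 2\right)^{2} \left(-302\right) = -117 + - \left(\frac{12}{7}\right)^{2} \left(-302\right) = -117 + \left(-1\right) \frac{144}{49} \left(-302\right) = -117 - - \frac{43488}{49} = -117 + \frac{43488}{49} = \frac{37755}{49}$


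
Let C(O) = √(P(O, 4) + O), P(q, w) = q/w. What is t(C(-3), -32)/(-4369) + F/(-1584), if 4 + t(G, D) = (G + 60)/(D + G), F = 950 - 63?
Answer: -15893181977/28450159056 + 184*I*√15/17960959 ≈ -0.55863 + 3.9677e-5*I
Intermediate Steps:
F = 887
C(O) = √5*√O/2 (C(O) = √(O/4 + O) = √(5*O/4) = √5*√O/2)
t(G, D) = -4 + (60 + G)/(D + G) (t(G, D) = -4 + (G + 60)/(D + G) = -4 + (60 + G)/(D + G))
t(C(-3), -32)/(-4369) + F/(-1584) = ((60 - 4*(-32) - 3*√5*√(-3)/2)/(-32 + √5*√(-3)/2))/(-4369) + 887/(-1584) = ((60 + 128 - 3*√5*I*√3/2)/(-32 + √5*(I*√3)/2))*(-1/4369) + 887*(-1/1584) = ((60 + 128 - 3*I*√15/2)/(-32 + I*√15/2))*(-1/4369) - 887/1584 = ((188 - 3*I*√15/2)/(-32 + I*√15/2))*(-1/4369) - 887/1584 = -(188 - 3*I*√15/2)/(4369*(-32 + I*√15/2)) - 887/1584 = -887/1584 - (188 - 3*I*√15/2)/(4369*(-32 + I*√15/2))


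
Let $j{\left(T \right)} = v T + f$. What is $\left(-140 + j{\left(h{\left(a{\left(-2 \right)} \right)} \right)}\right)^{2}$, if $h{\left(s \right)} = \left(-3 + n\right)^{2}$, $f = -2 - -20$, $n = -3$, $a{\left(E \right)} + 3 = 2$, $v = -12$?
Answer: $306916$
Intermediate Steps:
$a{\left(E \right)} = -1$ ($a{\left(E \right)} = -3 + 2 = -1$)
$f = 18$ ($f = -2 + 20 = 18$)
$h{\left(s \right)} = 36$ ($h{\left(s \right)} = \left(-3 - 3\right)^{2} = \left(-6\right)^{2} = 36$)
$j{\left(T \right)} = 18 - 12 T$ ($j{\left(T \right)} = - 12 T + 18 = 18 - 12 T$)
$\left(-140 + j{\left(h{\left(a{\left(-2 \right)} \right)} \right)}\right)^{2} = \left(-140 + \left(18 - 432\right)\right)^{2} = \left(-140 - 414\right)^{2} = \left(-554\right)^{2} = 306916$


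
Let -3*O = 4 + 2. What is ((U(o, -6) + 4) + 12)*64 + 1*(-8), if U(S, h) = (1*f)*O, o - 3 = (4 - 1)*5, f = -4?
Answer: 1528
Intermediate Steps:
O = -2 (O = -(4 + 2)/3 = -⅓*6 = -2)
o = 18 (o = 3 + (4 - 1)*5 = 3 + 3*5 = 3 + 15 = 18)
U(S, h) = 8 (U(S, h) = (1*(-4))*(-2) = -4*(-2) = 8)
((U(o, -6) + 4) + 12)*64 + 1*(-8) = ((8 + 4) + 12)*64 + 1*(-8) = (12 + 12)*64 - 8 = 24*64 - 8 = 1536 - 8 = 1528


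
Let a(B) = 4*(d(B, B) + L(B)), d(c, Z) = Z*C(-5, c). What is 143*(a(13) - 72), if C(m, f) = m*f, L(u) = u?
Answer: -486200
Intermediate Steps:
C(m, f) = f*m
d(c, Z) = -5*Z*c (d(c, Z) = Z*(c*(-5)) = Z*(-5*c) = -5*Z*c)
a(B) = -20*B² + 4*B (a(B) = 4*(-5*B*B + B) = 4*(-5*B² + B) = 4*(B - 5*B²) = -20*B² + 4*B)
143*(a(13) - 72) = 143*(4*13*(1 - 5*13) - 72) = 143*(4*13*(1 - 65) - 72) = 143*(4*13*(-64) - 72) = 143*(-3328 - 72) = 143*(-3400) = -486200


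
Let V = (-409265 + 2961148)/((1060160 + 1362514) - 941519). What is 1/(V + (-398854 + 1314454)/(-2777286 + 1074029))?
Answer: 2522787621835/2990367064931 ≈ 0.84364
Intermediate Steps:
V = 2551883/1481155 (V = 2551883/(2422674 - 941519) = 2551883/1481155 ≈ 1.7229)
1/(V + (-398854 + 1314454)/(-2777286 + 1074029)) = 1/(2551883/1481155 + (-398854 + 1314454)/(-2777286 + 1074029)) = 1/(2551883/1481155 + 915600/(-1703257)) = 1/(2551883/1481155 + 915600*(-1/1703257)) = 1/(2551883/1481155 - 915600/1703257) = 1/(2990367064931/2522787621835) = 2522787621835/2990367064931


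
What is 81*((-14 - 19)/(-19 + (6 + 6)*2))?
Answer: -2673/5 ≈ -534.60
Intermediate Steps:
81*((-14 - 19)/(-19 + (6 + 6)*2)) = 81*(-33/(-19 + 12*2)) = 81*(-33/(-19 + 24)) = 81*(-33/5) = -2673/5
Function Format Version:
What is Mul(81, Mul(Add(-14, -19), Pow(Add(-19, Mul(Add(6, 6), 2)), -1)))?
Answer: Rational(-2673, 5) ≈ -534.60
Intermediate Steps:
Mul(81, Mul(Add(-14, -19), Pow(Add(-19, Mul(Add(6, 6), 2)), -1))) = Mul(81, Mul(-33, Pow(Add(-19, Mul(12, 2)), -1))) = Mul(81, Mul(-33, Pow(Add(-19, 24), -1))) = Mul(81, Mul(-33, Pow(5, -1))) = Mul(81, Mul(-33, Rational(1, 5))) = Mul(81, Rational(-33, 5)) = Rational(-2673, 5)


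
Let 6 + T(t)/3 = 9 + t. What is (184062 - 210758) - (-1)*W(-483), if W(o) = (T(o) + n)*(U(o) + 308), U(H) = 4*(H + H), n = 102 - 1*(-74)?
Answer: 4468088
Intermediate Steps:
n = 176 (n = 102 + 74 = 176)
T(t) = 9 + 3*t (T(t) = -18 + 3*(9 + t) = -18 + (27 + 3*t) = 9 + 3*t)
U(H) = 8*H (U(H) = 4*(2*H) = 8*H)
W(o) = (185 + 3*o)*(308 + 8*o) (W(o) = ((9 + 3*o) + 176)*(8*o + 308) = (185 + 3*o)*(308 + 8*o))
(184062 - 210758) - (-1)*W(-483) = (184062 - 210758) - (-1)*(56980 + 24*(-483)² + 2404*(-483)) = -26696 - (-1)*(56980 + 24*233289 - 1161132) = -26696 - (-1)*(56980 + 5598936 - 1161132) = -26696 - (-1)*4494784 = -26696 - 1*(-4494784) = -26696 + 4494784 = 4468088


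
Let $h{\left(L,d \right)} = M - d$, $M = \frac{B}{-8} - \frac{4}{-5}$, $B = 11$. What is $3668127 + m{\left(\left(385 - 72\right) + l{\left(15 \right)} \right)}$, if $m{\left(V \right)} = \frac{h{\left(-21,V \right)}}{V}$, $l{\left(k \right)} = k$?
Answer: $\frac{48125813097}{13120} \approx 3.6681 \cdot 10^{6}$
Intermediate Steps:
$M = - \frac{23}{40}$ ($M = \frac{11}{-8} - \frac{4}{-5} = 11 \left(- \frac{1}{8}\right) - - \frac{4}{5} = - \frac{11}{8} + \frac{4}{5} = - \frac{23}{40} \approx -0.575$)
$h{\left(L,d \right)} = - \frac{23}{40} - d$
$m{\left(V \right)} = \frac{- \frac{23}{40} - V}{V}$
$3668127 + m{\left(\left(385 - 72\right) + l{\left(15 \right)} \right)} = 3668127 + \frac{- \frac{23}{40} - \left(\left(385 - 72\right) + 15\right)}{\left(385 - 72\right) + 15} = 3668127 + \frac{- \frac{23}{40} - \left(313 + 15\right)}{313 + 15} = 3668127 + \frac{- \frac{23}{40} - 328}{328} = 3668127 + \frac{1}{328} \left(- \frac{13143}{40}\right) = 3668127 - \frac{13143}{13120} = \frac{48125813097}{13120}$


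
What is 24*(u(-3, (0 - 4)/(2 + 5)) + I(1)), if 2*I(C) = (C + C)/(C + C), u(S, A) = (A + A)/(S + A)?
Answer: 492/25 ≈ 19.680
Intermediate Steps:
u(S, A) = 2*A/(A + S) (u(S, A) = (2*A)/(A + S) = 2*A/(A + S))
I(C) = 1/2 (I(C) = ((C + C)/(C + C))/2 = ((2*C)/((2*C)))/2 = ((2*C)*(1/(2*C)))/2 = (1/2)*1 = 1/2)
24*(u(-3, (0 - 4)/(2 + 5)) + I(1)) = 24*(2*((0 - 4)/(2 + 5))/((0 - 4)/(2 + 5) - 3) + 1/2) = 24*(2*(-4/7)/(-4/7 - 3) + 1/2) = 24*(2*(-4/7)/(-25/7) + 1/2) = 24*(2*(-4/7)*(-7/25) + 1/2) = 24*(8/25 + 1/2) = 24*(41/50) = 492/25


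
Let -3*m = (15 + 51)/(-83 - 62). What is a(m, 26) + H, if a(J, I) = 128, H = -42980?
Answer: -42852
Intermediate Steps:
m = 22/145 (m = -(15 + 51)/(3*(-83 - 62)) = -22/(-145) = -22*(-1)/145 = -1/3*(-66/145) = 22/145 ≈ 0.15172)
a(m, 26) + H = 128 - 42980 = -42852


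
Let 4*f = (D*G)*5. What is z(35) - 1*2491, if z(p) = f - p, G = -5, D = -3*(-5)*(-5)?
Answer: -8229/4 ≈ -2057.3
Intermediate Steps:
D = -75 (D = 15*(-5) = -75)
f = 1875/4 (f = (-75*(-5)*5)/4 = (375*5)/4 = (1/4)*1875 = 1875/4 ≈ 468.75)
z(p) = 1875/4 - p
z(35) - 1*2491 = (1875/4 - 1*35) - 1*2491 = (1875/4 - 35) - 2491 = 1735/4 - 2491 = -8229/4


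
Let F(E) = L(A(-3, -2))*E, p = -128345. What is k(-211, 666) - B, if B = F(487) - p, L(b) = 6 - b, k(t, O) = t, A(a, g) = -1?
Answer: -131965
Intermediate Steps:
F(E) = 7*E (F(E) = (6 - 1*(-1))*E = (6 + 1)*E = 7*E)
B = 131754 (B = 7*487 - 1*(-128345) = 3409 + 128345 = 131754)
k(-211, 666) - B = -211 - 1*131754 = -211 - 131754 = -131965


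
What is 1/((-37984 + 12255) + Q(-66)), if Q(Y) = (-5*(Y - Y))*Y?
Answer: -1/25729 ≈ -3.8867e-5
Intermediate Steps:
Q(Y) = 0 (Q(Y) = (-5*0)*Y = 0*Y = 0)
1/((-37984 + 12255) + Q(-66)) = 1/((-37984 + 12255) + 0) = 1/(-25729 + 0) = 1/(-25729) = -1/25729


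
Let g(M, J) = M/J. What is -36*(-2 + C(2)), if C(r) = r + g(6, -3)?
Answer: 72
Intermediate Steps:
C(r) = -2 + r (C(r) = r + 6/(-3) = r + 6*(-1/3) = r - 2 = -2 + r)
-36*(-2 + C(2)) = -36*(-2 + (-2 + 2)) = -36*(-2 + 0) = -36*(-2) = 72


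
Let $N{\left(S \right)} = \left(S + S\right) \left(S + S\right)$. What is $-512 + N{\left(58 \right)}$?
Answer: $12944$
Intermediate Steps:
$N{\left(S \right)} = 4 S^{2}$ ($N{\left(S \right)} = 2 S 2 S = 4 S^{2}$)
$-512 + N{\left(58 \right)} = -512 + 4 \cdot 58^{2} = -512 + 4 \cdot 3364 = -512 + 13456 = 12944$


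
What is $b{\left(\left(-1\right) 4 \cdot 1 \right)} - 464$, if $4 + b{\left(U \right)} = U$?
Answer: $-472$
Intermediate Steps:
$b{\left(U \right)} = -4 + U$
$b{\left(\left(-1\right) 4 \cdot 1 \right)} - 464 = \left(-4 + \left(-1\right) 4 \cdot 1\right) - 464 = \left(-4 - 4\right) - 464 = -8 - 464 = -472$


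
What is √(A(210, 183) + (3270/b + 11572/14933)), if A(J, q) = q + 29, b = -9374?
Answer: √87586848154651/642119 ≈ 14.575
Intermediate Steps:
A(J, q) = 29 + q
√(A(210, 183) + (3270/b + 11572/14933)) = √((29 + 183) + (3270/(-9374) + 11572/14933)) = √(212 + (3270*(-1/9374) + 11572*(1/14933))) = √(212 + (-15/43 + 11572/14933)) = √(212 + 273601/642119) = √(136402829/642119) = √87586848154651/642119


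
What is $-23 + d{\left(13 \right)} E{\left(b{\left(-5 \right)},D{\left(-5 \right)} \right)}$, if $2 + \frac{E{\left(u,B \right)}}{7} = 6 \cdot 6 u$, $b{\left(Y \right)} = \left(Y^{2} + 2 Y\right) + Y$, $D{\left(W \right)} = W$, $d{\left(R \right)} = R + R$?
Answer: $65133$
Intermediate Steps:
$d{\left(R \right)} = 2 R$
$b{\left(Y \right)} = Y^{2} + 3 Y$
$E{\left(u,B \right)} = -14 + 252 u$ ($E{\left(u,B \right)} = -14 + 7 \cdot 6 \cdot 6 u = -14 + 7 \cdot 36 u = -14 + 252 u$)
$-23 + d{\left(13 \right)} E{\left(b{\left(-5 \right)},D{\left(-5 \right)} \right)} = -23 + 2 \cdot 13 \left(-14 + 252 \left(- 5 \left(3 - 5\right)\right)\right) = -23 + 26 \left(-14 + 252 \left(\left(-5\right) \left(-2\right)\right)\right) = -23 + 26 \left(-14 + 252 \cdot 10\right) = -23 + 26 \left(-14 + 2520\right) = -23 + 26 \cdot 2506 = -23 + 65156 = 65133$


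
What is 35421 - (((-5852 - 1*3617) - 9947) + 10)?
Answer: 54827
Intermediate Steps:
35421 - (((-5852 - 1*3617) - 9947) + 10) = 35421 - (((-5852 - 3617) - 9947) + 10) = 35421 - ((-9469 - 9947) + 10) = 35421 - (-19416 + 10) = 35421 - 1*(-19406) = 35421 + 19406 = 54827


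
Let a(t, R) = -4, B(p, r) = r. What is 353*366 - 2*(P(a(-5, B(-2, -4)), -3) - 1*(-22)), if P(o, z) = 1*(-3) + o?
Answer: 129168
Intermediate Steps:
P(o, z) = -3 + o
353*366 - 2*(P(a(-5, B(-2, -4)), -3) - 1*(-22)) = 353*366 - 2*((-3 - 4) - 1*(-22)) = 129198 - 2*(-7 + 22) = 129198 - 2*15 = 129198 - 30 = 129168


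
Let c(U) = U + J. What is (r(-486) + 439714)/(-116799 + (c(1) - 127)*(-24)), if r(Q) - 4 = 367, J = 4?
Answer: -146695/37957 ≈ -3.8648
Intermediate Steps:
r(Q) = 371 (r(Q) = 4 + 367 = 371)
c(U) = 4 + U (c(U) = U + 4 = 4 + U)
(r(-486) + 439714)/(-116799 + (c(1) - 127)*(-24)) = (371 + 439714)/(-116799 + ((4 + 1) - 127)*(-24)) = 440085/(-116799 + (5 - 127)*(-24)) = 440085/(-116799 - 122*(-24)) = 440085/(-116799 + 2928) = 440085/(-113871) = 440085*(-1/113871) = -146695/37957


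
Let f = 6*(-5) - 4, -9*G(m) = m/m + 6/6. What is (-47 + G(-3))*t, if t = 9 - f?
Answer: -18275/9 ≈ -2030.6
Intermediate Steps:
G(m) = -2/9 (G(m) = -(m/m + 6/6)/9 = -(1 + 6*(1/6))/9 = -(1 + 1)/9 = -1/9*2 = -2/9)
f = -34 (f = -30 - 4 = -34)
t = 43 (t = 9 - 1*(-34) = 9 + 34 = 43)
(-47 + G(-3))*t = (-47 - 2/9)*43 = -425/9*43 = -18275/9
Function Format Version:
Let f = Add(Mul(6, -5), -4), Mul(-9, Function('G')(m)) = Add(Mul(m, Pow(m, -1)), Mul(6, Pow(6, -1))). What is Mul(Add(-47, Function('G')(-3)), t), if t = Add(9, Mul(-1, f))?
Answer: Rational(-18275, 9) ≈ -2030.6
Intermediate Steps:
Function('G')(m) = Rational(-2, 9) (Function('G')(m) = Mul(Rational(-1, 9), Add(Mul(m, Pow(m, -1)), Mul(6, Pow(6, -1)))) = Mul(Rational(-1, 9), Add(1, Mul(6, Rational(1, 6)))) = Mul(Rational(-1, 9), Add(1, 1)) = Mul(Rational(-1, 9), 2) = Rational(-2, 9))
f = -34 (f = Add(-30, -4) = -34)
t = 43 (t = Add(9, Mul(-1, -34)) = Add(9, 34) = 43)
Mul(Add(-47, Function('G')(-3)), t) = Mul(Add(-47, Rational(-2, 9)), 43) = Mul(Rational(-425, 9), 43) = Rational(-18275, 9)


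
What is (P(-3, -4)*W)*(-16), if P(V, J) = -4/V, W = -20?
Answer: 1280/3 ≈ 426.67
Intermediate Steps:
(P(-3, -4)*W)*(-16) = (-4/(-3)*(-20))*(-16) = (-4*(-1/3)*(-20))*(-16) = ((4/3)*(-20))*(-16) = -80/3*(-16) = 1280/3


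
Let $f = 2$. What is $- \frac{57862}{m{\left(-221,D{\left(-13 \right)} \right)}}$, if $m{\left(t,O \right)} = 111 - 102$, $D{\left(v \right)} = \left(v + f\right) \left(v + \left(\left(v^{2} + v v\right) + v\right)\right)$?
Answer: $- \frac{57862}{9} \approx -6429.1$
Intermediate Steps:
$D{\left(v \right)} = \left(2 + v\right) \left(2 v + 2 v^{2}\right)$ ($D{\left(v \right)} = \left(v + 2\right) \left(v + \left(\left(v^{2} + v v\right) + v\right)\right) = \left(2 + v\right) \left(v + \left(\left(v^{2} + v^{2}\right) + v\right)\right) = \left(2 + v\right) \left(v + \left(2 v^{2} + v\right)\right) = \left(2 + v\right) \left(v + \left(v + 2 v^{2}\right)\right) = \left(2 + v\right) \left(2 v + 2 v^{2}\right)$)
$m{\left(t,O \right)} = 9$ ($m{\left(t,O \right)} = 111 - 102 = 9$)
$- \frac{57862}{m{\left(-221,D{\left(-13 \right)} \right)}} = - \frac{57862}{9}$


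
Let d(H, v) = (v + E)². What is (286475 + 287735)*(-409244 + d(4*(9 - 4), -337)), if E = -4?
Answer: -168222284230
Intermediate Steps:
d(H, v) = (-4 + v)² (d(H, v) = (v - 4)² = (-4 + v)²)
(286475 + 287735)*(-409244 + d(4*(9 - 4), -337)) = (286475 + 287735)*(-409244 + (-4 - 337)²) = 574210*(-409244 + (-341)²) = 574210*(-409244 + 116281) = 574210*(-292963) = -168222284230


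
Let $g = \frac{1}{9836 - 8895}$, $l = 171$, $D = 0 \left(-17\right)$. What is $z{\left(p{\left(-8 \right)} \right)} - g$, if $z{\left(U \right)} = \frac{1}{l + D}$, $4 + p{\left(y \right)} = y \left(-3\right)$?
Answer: $\frac{770}{160911} \approx 0.0047853$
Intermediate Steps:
$p{\left(y \right)} = -4 - 3 y$ ($p{\left(y \right)} = -4 + y \left(-3\right) = -4 - 3 y$)
$D = 0$
$g = \frac{1}{941} \approx 0.0010627$
$z{\left(U \right)} = \frac{1}{171}$ ($z{\left(U \right)} = \frac{1}{171 + 0} = \frac{1}{171}$)
$z{\left(p{\left(-8 \right)} \right)} - g = \frac{1}{171} - \frac{1}{941} = \frac{770}{160911}$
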